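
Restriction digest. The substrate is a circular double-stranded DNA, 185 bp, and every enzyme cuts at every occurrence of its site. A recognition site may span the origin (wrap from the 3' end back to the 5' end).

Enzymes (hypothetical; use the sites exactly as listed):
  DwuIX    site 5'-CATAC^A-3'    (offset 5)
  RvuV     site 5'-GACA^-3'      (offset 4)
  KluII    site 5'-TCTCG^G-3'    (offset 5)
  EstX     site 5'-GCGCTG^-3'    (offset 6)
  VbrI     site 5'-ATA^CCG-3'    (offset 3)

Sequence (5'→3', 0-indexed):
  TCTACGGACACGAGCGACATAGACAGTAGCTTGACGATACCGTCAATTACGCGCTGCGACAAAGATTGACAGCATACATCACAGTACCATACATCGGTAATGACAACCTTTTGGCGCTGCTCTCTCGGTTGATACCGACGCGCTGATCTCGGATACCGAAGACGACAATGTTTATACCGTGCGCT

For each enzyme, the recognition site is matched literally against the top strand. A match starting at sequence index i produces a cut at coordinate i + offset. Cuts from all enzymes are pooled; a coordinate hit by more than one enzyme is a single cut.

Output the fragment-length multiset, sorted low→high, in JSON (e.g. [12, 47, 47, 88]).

[4,5,6,6,6,7,8,9,9,10,11,12,13,14,14,15,17,19]

Site scan:
  DwuIX CATACA/5: at [72, 87] ⇒ [77, 92]
  RvuV GACA/4: at [6, 15, 21, 57, 67, 101, 163] ⇒ [10, 19, 25, 61, 71, 105, 167]
  KluII TCTCGG/5: at [122, 146] ⇒ [127, 151]
  EstX GCGCTG/6: at [50, 113, 139] ⇒ [56, 119, 145]
  VbrI ATACCG/3: at [36, 131, 152, 173] ⇒ [39, 134, 155, 176]

All cut coordinates (distinct, sorted): [10, 19, 25, 39, 56, 61, 71, 77, 92, 105, 119, 127, 134, 145, 151, 155, 167, 176]

Fragment lengths:
  10→19: 9 bp
  19→25: 6 bp
  25→39: 14 bp
  39→56: 17 bp
  56→61: 5 bp
  61→71: 10 bp
  71→77: 6 bp
  77→92: 15 bp
  92→105: 13 bp
  105→119: 14 bp
  119→127: 8 bp
  127→134: 7 bp
  134→145: 11 bp
  145→151: 6 bp
  151→155: 4 bp
  155→167: 12 bp
  167→176: 9 bp
  176→10 (wrap): 185-176+10 = 19 bp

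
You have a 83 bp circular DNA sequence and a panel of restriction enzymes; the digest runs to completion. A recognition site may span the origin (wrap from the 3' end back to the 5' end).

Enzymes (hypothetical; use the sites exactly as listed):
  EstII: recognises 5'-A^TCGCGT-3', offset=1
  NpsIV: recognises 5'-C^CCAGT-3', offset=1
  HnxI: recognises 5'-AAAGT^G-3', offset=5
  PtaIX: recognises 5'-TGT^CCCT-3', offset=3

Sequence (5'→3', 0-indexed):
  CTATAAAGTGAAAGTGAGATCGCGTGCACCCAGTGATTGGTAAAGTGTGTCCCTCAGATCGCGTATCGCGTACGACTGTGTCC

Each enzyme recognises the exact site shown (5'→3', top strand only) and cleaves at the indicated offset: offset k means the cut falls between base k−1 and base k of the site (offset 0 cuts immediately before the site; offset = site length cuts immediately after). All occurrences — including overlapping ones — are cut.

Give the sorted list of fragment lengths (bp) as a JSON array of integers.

[4,4,6,7,8,10,11,16,17]

Scan for sites:
  EstII (ATCGCGT, off=1): starts [18, 57, 64] → cuts [19, 58, 65]
  NpsIV (CCCAGT, off=1): starts [28] → cuts [29]
  HnxI (AAAGTG, off=5): starts [4, 10, 41] → cuts [9, 15, 46]
  PtaIX (TGTCCCT, off=3): starts [47, 78] → cuts [50, 81]

All cut coordinates (distinct, sorted): [9, 15, 19, 29, 46, 50, 58, 65, 81]

Fragment lengths:
  9→15: 6 bp
  15→19: 4 bp
  19→29: 10 bp
  29→46: 17 bp
  46→50: 4 bp
  50→58: 8 bp
  58→65: 7 bp
  65→81: 16 bp
  81→9 (wrap): 83-81+9 = 11 bp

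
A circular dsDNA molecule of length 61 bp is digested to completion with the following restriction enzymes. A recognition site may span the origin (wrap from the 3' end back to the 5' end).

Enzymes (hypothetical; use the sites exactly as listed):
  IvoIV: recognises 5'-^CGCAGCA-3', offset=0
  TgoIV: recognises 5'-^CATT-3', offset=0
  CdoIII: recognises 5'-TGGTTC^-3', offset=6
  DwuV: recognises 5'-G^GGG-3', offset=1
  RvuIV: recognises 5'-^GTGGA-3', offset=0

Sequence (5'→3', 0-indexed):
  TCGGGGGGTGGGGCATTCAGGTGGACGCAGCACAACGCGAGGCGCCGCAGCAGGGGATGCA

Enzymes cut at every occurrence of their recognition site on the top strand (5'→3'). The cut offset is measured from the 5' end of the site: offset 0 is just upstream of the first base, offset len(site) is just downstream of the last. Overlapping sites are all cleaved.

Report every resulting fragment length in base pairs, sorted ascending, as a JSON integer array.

Site scan:
  IvoIV CGCAGCA/0: at [25, 45] ⇒ [25, 45]
  TgoIV CATT/0: at [13] ⇒ [13]
  CdoIII (TGGTTC, off=6): no sites
  DwuV GGGG/1: at [2, 3, 4, 9, 52] ⇒ [3, 4, 5, 10, 53]
  RvuIV GTGGA/0: at [20] ⇒ [20]

Pooled cuts: [3, 4, 5, 10, 13, 20, 25, 45, 53]

Fragments:
  3→4: 1 bp
  4→5: 1 bp
  5→10: 5 bp
  10→13: 3 bp
  13→20: 7 bp
  20→25: 5 bp
  25→45: 20 bp
  45→53: 8 bp
  53→3 (wrap): 61-53+3 = 11 bp

[1,1,3,5,5,7,8,11,20]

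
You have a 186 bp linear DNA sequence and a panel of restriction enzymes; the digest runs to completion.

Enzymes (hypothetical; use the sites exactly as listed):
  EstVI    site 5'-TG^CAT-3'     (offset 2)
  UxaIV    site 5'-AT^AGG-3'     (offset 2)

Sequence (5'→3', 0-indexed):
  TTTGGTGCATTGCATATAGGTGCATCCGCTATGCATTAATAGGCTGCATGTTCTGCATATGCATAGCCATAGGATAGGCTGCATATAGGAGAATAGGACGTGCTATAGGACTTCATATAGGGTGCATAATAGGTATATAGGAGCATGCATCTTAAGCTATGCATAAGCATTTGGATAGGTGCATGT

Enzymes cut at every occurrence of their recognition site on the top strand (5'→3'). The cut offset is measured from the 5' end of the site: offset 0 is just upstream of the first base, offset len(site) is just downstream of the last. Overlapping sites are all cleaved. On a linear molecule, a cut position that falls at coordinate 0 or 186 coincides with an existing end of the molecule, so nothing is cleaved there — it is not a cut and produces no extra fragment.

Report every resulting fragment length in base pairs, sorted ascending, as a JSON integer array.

[5,5,5,5,5,5,5,6,6,6,6,6,7,7,8,8,9,9,9,11,12,12,14,15]

Site scan:
  EstVI (TGCAT, off=2): starts [5, 10, 20, 31, 44, 53, 59, 79, 122, 145, 159, 179] → cuts [7, 12, 22, 33, 46, 55, 61, 81, 124, 147, 161, 181]
  UxaIV (ATAGG, off=2): starts [15, 38, 68, 73, 84, 92, 104, 116, 128, 136, 174] → cuts [17, 40, 70, 75, 86, 94, 106, 118, 130, 138, 176]

All cut coordinates (distinct, sorted): [7, 12, 17, 22, 33, 40, 46, 55, 61, 70, 75, 81, 86, 94, 106, 118, 124, 130, 138, 147, 161, 176, 181]

Fragment lengths:
  [0,7): 7 bp
  [7,12): 5 bp
  [12,17): 5 bp
  [17,22): 5 bp
  [22,33): 11 bp
  [33,40): 7 bp
  [40,46): 6 bp
  [46,55): 9 bp
  [55,61): 6 bp
  [61,70): 9 bp
  [70,75): 5 bp
  [75,81): 6 bp
  [81,86): 5 bp
  [86,94): 8 bp
  [94,106): 12 bp
  [106,118): 12 bp
  [118,124): 6 bp
  [124,130): 6 bp
  [130,138): 8 bp
  [138,147): 9 bp
  [147,161): 14 bp
  [161,176): 15 bp
  [176,181): 5 bp
  [181,186): 5 bp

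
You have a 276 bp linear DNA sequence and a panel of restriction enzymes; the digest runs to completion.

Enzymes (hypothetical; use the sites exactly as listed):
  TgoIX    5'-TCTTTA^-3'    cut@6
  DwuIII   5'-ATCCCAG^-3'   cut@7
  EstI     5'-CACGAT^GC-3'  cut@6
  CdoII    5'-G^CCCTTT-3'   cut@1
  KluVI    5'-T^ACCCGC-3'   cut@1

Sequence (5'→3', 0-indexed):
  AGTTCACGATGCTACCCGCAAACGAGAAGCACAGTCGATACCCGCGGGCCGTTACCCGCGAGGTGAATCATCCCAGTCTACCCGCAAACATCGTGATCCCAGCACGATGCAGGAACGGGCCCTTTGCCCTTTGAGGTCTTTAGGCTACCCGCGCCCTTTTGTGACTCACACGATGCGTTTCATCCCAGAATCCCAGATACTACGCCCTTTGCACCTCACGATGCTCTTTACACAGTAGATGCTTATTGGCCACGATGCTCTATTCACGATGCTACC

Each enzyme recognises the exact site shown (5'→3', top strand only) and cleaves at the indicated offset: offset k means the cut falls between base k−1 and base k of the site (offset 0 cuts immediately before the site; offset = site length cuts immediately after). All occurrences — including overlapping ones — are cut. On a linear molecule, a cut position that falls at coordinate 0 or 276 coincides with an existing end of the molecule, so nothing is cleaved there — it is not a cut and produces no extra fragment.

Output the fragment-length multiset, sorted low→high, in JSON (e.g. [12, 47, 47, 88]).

Site scan:
  TgoIX (TCTTTA, off=6): starts [136, 224] → cuts [142, 230]
  DwuIII (ATCCCAG, off=7): starts [69, 95, 181, 189] → cuts [76, 102, 188, 196]
  EstI (CACGATGC, off=6): starts [4, 102, 168, 216, 250, 264] → cuts [10, 108, 174, 222, 256, 270]
  CdoII (GCCCTTT, off=1): starts [118, 125, 152, 203] → cuts [119, 126, 153, 204]
  KluVI (TACCCGC, off=1): starts [12, 38, 52, 78, 145] → cuts [13, 39, 53, 79, 146]

Pooled cuts: [10, 13, 39, 53, 76, 79, 102, 108, 119, 126, 142, 146, 153, 174, 188, 196, 204, 222, 230, 256, 270]

Fragment lengths:
  [0,10): 10 bp
  [10,13): 3 bp
  [13,39): 26 bp
  [39,53): 14 bp
  [53,76): 23 bp
  [76,79): 3 bp
  [79,102): 23 bp
  [102,108): 6 bp
  [108,119): 11 bp
  [119,126): 7 bp
  [126,142): 16 bp
  [142,146): 4 bp
  [146,153): 7 bp
  [153,174): 21 bp
  [174,188): 14 bp
  [188,196): 8 bp
  [196,204): 8 bp
  [204,222): 18 bp
  [222,230): 8 bp
  [230,256): 26 bp
  [256,270): 14 bp
  [270,276): 6 bp

[3,3,4,6,6,7,7,8,8,8,10,11,14,14,14,16,18,21,23,23,26,26]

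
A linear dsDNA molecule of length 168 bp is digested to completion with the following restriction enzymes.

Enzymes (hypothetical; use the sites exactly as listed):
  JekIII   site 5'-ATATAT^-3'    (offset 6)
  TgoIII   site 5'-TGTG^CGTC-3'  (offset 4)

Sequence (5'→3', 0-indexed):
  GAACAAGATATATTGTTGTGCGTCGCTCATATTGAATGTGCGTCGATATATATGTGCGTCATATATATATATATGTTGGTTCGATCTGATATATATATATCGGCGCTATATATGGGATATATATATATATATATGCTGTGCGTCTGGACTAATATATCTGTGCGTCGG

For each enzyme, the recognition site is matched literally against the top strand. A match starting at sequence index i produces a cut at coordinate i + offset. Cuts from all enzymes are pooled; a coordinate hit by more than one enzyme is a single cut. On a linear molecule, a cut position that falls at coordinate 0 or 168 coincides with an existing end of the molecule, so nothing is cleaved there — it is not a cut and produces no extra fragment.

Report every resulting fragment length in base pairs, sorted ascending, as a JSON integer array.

Per-enzyme occurrences:
  JekIII (ATATAT, off=6): starts [7, 45, 47, 60, 62, 64, 66, 68, 88, 90, 92, 94, 107, 116, 118, 120, 122, 124, 126, 128, 151] → cuts [13, 51, 53, 66, 68, 70, 72, 74, 94, 96, 98, 100, 113, 122, 124, 126, 128, 130, 132, 134, 157]
  TgoIII (TGTGCGTC, off=4): starts [16, 36, 52, 136, 158] → cuts [20, 40, 56, 140, 162]

All cut coordinates (distinct, sorted): [13, 20, 40, 51, 53, 56, 66, 68, 70, 72, 74, 94, 96, 98, 100, 113, 122, 124, 126, 128, 130, 132, 134, 140, 157, 162]

Fragments:
  [0,13): 13 bp
  [13,20): 7 bp
  [20,40): 20 bp
  [40,51): 11 bp
  [51,53): 2 bp
  [53,56): 3 bp
  [56,66): 10 bp
  [66,68): 2 bp
  [68,70): 2 bp
  [70,72): 2 bp
  [72,74): 2 bp
  [74,94): 20 bp
  [94,96): 2 bp
  [96,98): 2 bp
  [98,100): 2 bp
  [100,113): 13 bp
  [113,122): 9 bp
  [122,124): 2 bp
  [124,126): 2 bp
  [126,128): 2 bp
  [128,130): 2 bp
  [130,132): 2 bp
  [132,134): 2 bp
  [134,140): 6 bp
  [140,157): 17 bp
  [157,162): 5 bp
  [162,168): 6 bp

[2,2,2,2,2,2,2,2,2,2,2,2,2,2,3,5,6,6,7,9,10,11,13,13,17,20,20]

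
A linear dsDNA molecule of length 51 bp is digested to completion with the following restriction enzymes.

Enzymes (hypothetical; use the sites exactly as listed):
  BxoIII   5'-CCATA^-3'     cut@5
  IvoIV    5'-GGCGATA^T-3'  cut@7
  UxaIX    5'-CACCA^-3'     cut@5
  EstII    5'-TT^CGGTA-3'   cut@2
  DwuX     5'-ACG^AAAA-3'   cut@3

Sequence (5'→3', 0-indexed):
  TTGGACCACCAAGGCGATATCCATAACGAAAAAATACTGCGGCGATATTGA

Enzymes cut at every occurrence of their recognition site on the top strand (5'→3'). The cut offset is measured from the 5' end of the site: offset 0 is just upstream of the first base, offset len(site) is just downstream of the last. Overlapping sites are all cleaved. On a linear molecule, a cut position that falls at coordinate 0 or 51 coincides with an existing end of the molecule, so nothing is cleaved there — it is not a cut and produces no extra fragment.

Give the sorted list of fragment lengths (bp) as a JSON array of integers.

Scan for sites:
  BxoIII (CCATA, off=5): starts [20] → cuts [25]
  IvoIV (GGCGATAT, off=7): starts [12, 40] → cuts [19, 47]
  UxaIX (CACCA, off=5): starts [6] → cuts [11]
  EstII (TTCGGTA, off=2): no sites
  DwuX (ACGAAAA, off=3): starts [25] → cuts [28]

Pooled cuts: [11, 19, 25, 28, 47]

Fragment lengths:
  [0,11): 11 bp
  [11,19): 8 bp
  [19,25): 6 bp
  [25,28): 3 bp
  [28,47): 19 bp
  [47,51): 4 bp

[3,4,6,8,11,19]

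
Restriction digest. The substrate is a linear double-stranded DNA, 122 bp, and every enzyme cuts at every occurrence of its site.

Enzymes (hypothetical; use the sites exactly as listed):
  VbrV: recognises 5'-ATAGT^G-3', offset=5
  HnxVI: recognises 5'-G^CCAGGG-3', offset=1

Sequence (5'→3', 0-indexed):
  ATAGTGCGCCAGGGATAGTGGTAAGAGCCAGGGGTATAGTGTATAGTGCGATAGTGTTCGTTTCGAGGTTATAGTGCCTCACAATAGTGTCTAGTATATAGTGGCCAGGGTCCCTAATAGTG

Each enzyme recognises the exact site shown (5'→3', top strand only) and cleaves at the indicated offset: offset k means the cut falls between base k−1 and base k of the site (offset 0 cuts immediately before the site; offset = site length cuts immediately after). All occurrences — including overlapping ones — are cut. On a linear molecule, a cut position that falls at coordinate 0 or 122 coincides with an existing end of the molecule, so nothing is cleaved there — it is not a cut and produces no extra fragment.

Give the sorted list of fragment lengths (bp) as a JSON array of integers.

[1,2,3,5,7,8,8,11,13,13,14,17,20]

Scan for sites:
  VbrV (ATAGTG, off=5): starts [0, 14, 35, 42, 50, 70, 83, 97, 116] → cuts [5, 19, 40, 47, 55, 75, 88, 102, 121]
  HnxVI (GCCAGGG, off=1): starts [7, 26, 103] → cuts [8, 27, 104]

Pooled cuts: [5, 8, 19, 27, 40, 47, 55, 75, 88, 102, 104, 121]

Fragment lengths:
  [0,5): 5 bp
  [5,8): 3 bp
  [8,19): 11 bp
  [19,27): 8 bp
  [27,40): 13 bp
  [40,47): 7 bp
  [47,55): 8 bp
  [55,75): 20 bp
  [75,88): 13 bp
  [88,102): 14 bp
  [102,104): 2 bp
  [104,121): 17 bp
  [121,122): 1 bp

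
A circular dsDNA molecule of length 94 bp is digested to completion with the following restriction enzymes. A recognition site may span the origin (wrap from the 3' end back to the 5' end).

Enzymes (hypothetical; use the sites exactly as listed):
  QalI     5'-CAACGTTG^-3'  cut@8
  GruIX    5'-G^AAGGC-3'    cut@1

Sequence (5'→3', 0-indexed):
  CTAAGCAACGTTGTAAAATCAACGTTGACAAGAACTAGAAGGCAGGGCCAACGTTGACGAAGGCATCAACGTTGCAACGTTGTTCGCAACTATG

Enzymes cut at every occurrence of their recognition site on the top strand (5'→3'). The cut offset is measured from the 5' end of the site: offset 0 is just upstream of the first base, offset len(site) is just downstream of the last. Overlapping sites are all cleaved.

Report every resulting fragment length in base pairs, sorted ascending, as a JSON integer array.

[3,8,11,14,15,18,25]

Per-enzyme occurrences:
  QalI (CAACGTTG, off=8): starts [5, 19, 48, 66, 74] → cuts [13, 27, 56, 74, 82]
  GruIX (GAAGGC, off=1): starts [37, 58] → cuts [38, 59]

Pooled cuts: [13, 27, 38, 56, 59, 74, 82]

Fragments:
  13→27: 14 bp
  27→38: 11 bp
  38→56: 18 bp
  56→59: 3 bp
  59→74: 15 bp
  74→82: 8 bp
  82→13 (wrap): 94-82+13 = 25 bp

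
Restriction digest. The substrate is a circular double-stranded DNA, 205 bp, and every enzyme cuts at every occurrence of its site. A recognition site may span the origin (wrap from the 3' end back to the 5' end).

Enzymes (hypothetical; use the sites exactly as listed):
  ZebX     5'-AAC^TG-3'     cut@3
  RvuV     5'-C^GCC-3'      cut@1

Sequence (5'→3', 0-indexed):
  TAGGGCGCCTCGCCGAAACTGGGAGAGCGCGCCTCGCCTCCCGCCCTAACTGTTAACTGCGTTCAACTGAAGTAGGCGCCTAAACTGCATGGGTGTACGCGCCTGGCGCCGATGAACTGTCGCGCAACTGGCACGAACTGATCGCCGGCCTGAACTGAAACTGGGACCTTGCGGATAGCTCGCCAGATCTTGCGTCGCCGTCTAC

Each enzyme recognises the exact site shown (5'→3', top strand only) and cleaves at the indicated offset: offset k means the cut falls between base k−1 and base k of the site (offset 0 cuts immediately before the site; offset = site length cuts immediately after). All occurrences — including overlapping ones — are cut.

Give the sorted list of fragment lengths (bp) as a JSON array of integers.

[5,5,5,6,7,7,7,8,8,8,10,10,10,10,11,11,12,15,15,15,20]

Scan for sites:
  ZebX AACTG/3: at [16, 47, 54, 64, 82, 114, 125, 135, 152, 158] ⇒ [19, 50, 57, 67, 85, 117, 128, 138, 155, 161]
  RvuV CGCC/1: at [5, 10, 29, 34, 41, 76, 99, 106, 142, 180, 195] ⇒ [6, 11, 30, 35, 42, 77, 100, 107, 143, 181, 196]

Pooled cuts: [6, 11, 19, 30, 35, 42, 50, 57, 67, 77, 85, 100, 107, 117, 128, 138, 143, 155, 161, 181, 196]

Fragments:
  6→11: 5 bp
  11→19: 8 bp
  19→30: 11 bp
  30→35: 5 bp
  35→42: 7 bp
  42→50: 8 bp
  50→57: 7 bp
  57→67: 10 bp
  67→77: 10 bp
  77→85: 8 bp
  85→100: 15 bp
  100→107: 7 bp
  107→117: 10 bp
  117→128: 11 bp
  128→138: 10 bp
  138→143: 5 bp
  143→155: 12 bp
  155→161: 6 bp
  161→181: 20 bp
  181→196: 15 bp
  196→6 (wrap): 205-196+6 = 15 bp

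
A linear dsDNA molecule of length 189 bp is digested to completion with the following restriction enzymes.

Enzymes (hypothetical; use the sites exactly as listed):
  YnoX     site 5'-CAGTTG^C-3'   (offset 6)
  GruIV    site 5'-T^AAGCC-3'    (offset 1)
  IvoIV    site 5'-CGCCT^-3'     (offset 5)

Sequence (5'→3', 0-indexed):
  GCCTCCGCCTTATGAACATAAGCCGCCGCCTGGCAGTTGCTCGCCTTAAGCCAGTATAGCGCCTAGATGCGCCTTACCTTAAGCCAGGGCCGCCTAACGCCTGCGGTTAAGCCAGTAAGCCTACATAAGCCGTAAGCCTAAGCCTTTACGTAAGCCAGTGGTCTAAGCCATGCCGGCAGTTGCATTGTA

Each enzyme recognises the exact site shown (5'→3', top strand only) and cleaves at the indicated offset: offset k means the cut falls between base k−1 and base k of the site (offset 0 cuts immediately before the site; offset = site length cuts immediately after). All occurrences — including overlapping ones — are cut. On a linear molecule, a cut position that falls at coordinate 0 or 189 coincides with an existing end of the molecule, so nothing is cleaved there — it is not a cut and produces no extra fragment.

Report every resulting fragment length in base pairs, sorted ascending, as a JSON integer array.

[1,6,6,6,7,7,7,7,8,8,9,10,10,10,12,12,13,15,17,18]

Site scan:
  YnoX (CAGTTGC, off=6): starts [33, 176] → cuts [39, 182]
  GruIV (TAAGCC, off=1): starts [18, 46, 79, 107, 115, 125, 132, 138, 150, 163] → cuts [19, 47, 80, 108, 116, 126, 133, 139, 151, 164]
  IvoIV (CGCCT, off=5): starts [5, 26, 41, 59, 69, 90, 97] → cuts [10, 31, 46, 64, 74, 95, 102]

Pooled cuts: [10, 19, 31, 39, 46, 47, 64, 74, 80, 95, 102, 108, 116, 126, 133, 139, 151, 164, 182]

Fragment lengths:
  [0,10): 10 bp
  [10,19): 9 bp
  [19,31): 12 bp
  [31,39): 8 bp
  [39,46): 7 bp
  [46,47): 1 bp
  [47,64): 17 bp
  [64,74): 10 bp
  [74,80): 6 bp
  [80,95): 15 bp
  [95,102): 7 bp
  [102,108): 6 bp
  [108,116): 8 bp
  [116,126): 10 bp
  [126,133): 7 bp
  [133,139): 6 bp
  [139,151): 12 bp
  [151,164): 13 bp
  [164,182): 18 bp
  [182,189): 7 bp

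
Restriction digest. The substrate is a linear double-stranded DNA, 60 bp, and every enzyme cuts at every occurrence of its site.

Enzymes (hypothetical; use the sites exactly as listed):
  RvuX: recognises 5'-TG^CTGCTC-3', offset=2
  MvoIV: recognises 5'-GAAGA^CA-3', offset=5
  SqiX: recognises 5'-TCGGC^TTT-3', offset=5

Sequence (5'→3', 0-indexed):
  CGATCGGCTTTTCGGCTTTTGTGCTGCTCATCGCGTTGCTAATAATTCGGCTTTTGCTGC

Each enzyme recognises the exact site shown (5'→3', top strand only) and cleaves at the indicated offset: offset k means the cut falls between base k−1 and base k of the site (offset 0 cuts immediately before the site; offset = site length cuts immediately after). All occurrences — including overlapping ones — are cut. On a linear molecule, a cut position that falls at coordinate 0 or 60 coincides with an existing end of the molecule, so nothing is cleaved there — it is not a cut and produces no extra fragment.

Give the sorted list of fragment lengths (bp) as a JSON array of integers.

Site scan:
  RvuX TGCTGCTC/2: at [21] ⇒ [23]
  MvoIV (GAAGACA, off=5): no sites
  SqiX TCGGCTTT/5: at [3, 11, 46] ⇒ [8, 16, 51]

All cut coordinates (distinct, sorted): [8, 16, 23, 51]

Fragments:
  [0,8): 8 bp
  [8,16): 8 bp
  [16,23): 7 bp
  [23,51): 28 bp
  [51,60): 9 bp

[7,8,8,9,28]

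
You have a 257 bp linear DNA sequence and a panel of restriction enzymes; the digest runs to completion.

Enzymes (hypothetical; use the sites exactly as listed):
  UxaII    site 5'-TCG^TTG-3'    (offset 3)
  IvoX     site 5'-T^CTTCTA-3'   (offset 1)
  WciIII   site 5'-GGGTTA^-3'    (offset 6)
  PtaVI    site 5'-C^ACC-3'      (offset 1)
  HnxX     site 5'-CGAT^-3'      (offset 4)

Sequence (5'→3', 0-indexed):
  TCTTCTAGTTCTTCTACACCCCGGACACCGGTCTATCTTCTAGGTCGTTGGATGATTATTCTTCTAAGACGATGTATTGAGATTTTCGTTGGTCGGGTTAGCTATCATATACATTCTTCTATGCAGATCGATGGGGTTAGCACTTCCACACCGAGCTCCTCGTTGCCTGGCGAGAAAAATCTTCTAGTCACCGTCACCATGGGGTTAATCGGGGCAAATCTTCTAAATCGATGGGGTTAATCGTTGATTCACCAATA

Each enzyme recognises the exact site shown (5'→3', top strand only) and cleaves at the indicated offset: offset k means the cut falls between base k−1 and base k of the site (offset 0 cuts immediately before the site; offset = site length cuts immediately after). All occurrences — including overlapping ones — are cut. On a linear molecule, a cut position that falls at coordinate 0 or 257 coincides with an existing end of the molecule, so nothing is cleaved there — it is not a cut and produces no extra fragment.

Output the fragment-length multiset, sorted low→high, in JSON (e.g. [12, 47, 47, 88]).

[1,4,6,7,7,7,7,7,9,9,9,10,10,11,12,12,12,13,13,13,13,15,15,17,18]

Scan for sites:
  UxaII (TCGTTG, off=3): starts [44, 85, 159, 240] → cuts [47, 88, 162, 243]
  IvoX (TCTTCTA, off=1): starts [0, 9, 35, 59, 114, 179, 218] → cuts [1, 10, 36, 60, 115, 180, 219]
  WciIII (GGGTTA, off=6): starts [94, 133, 201, 233] → cuts [100, 139, 207, 239]
  PtaVI (CACC, off=1): starts [16, 25, 148, 188, 194, 249] → cuts [17, 26, 149, 189, 195, 250]
  HnxX (CGAT, off=4): starts [69, 128, 228] → cuts [73, 132, 232]

Pooled cuts: [1, 10, 17, 26, 36, 47, 60, 73, 88, 100, 115, 132, 139, 149, 162, 180, 189, 195, 207, 219, 232, 239, 243, 250]

Fragments:
  [0,1): 1 bp
  [1,10): 9 bp
  [10,17): 7 bp
  [17,26): 9 bp
  [26,36): 10 bp
  [36,47): 11 bp
  [47,60): 13 bp
  [60,73): 13 bp
  [73,88): 15 bp
  [88,100): 12 bp
  [100,115): 15 bp
  [115,132): 17 bp
  [132,139): 7 bp
  [139,149): 10 bp
  [149,162): 13 bp
  [162,180): 18 bp
  [180,189): 9 bp
  [189,195): 6 bp
  [195,207): 12 bp
  [207,219): 12 bp
  [219,232): 13 bp
  [232,239): 7 bp
  [239,243): 4 bp
  [243,250): 7 bp
  [250,257): 7 bp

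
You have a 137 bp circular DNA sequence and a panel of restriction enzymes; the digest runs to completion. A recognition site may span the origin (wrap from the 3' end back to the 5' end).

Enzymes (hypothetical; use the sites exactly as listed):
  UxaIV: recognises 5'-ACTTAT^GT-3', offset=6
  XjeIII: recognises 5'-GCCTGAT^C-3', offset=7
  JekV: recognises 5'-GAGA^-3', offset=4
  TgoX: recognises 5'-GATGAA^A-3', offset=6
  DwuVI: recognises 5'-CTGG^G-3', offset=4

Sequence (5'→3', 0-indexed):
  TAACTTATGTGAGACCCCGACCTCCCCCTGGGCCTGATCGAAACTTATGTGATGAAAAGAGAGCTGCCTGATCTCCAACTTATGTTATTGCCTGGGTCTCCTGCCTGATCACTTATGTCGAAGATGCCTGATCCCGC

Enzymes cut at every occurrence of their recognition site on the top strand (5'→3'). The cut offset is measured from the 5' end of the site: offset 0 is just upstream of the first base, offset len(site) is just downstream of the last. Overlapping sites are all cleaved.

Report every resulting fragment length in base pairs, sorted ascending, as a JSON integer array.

Site scan:
  UxaIV ACTTATGT/6: at [2, 42, 77, 110] ⇒ [8, 48, 83, 116]
  XjeIII GCCTGATC/7: at [31, 65, 102, 125] ⇒ [38, 72, 109, 132]
  JekV GAGA/4: at [10, 58] ⇒ [14, 62]
  TgoX GATGAAA/6: at [50] ⇒ [56]
  DwuVI CTGGG/4: at [27, 91] ⇒ [31, 95]

All cut coordinates (distinct, sorted): [8, 14, 31, 38, 48, 56, 62, 72, 83, 95, 109, 116, 132]

Fragment lengths:
  8→14: 6 bp
  14→31: 17 bp
  31→38: 7 bp
  38→48: 10 bp
  48→56: 8 bp
  56→62: 6 bp
  62→72: 10 bp
  72→83: 11 bp
  83→95: 12 bp
  95→109: 14 bp
  109→116: 7 bp
  116→132: 16 bp
  132→8 (wrap): 137-132+8 = 13 bp

[6,6,7,7,8,10,10,11,12,13,14,16,17]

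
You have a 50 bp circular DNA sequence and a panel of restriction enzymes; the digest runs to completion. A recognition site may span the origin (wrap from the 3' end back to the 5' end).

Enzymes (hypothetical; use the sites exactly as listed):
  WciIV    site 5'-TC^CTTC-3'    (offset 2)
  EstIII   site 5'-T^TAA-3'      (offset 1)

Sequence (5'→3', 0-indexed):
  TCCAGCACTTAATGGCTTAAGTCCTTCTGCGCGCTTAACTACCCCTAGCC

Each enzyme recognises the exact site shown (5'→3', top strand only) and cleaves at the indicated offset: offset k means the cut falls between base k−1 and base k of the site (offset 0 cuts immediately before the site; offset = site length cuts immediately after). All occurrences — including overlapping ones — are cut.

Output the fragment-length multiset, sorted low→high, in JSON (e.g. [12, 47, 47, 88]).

[6,8,12,24]

Scan for sites:
  WciIV TCCTTC/2: at [21] ⇒ [23]
  EstIII TTAA/1: at [8, 16, 34] ⇒ [9, 17, 35]

All cut coordinates (distinct, sorted): [9, 17, 23, 35]

Fragments:
  9→17: 8 bp
  17→23: 6 bp
  23→35: 12 bp
  35→9 (wrap): 50-35+9 = 24 bp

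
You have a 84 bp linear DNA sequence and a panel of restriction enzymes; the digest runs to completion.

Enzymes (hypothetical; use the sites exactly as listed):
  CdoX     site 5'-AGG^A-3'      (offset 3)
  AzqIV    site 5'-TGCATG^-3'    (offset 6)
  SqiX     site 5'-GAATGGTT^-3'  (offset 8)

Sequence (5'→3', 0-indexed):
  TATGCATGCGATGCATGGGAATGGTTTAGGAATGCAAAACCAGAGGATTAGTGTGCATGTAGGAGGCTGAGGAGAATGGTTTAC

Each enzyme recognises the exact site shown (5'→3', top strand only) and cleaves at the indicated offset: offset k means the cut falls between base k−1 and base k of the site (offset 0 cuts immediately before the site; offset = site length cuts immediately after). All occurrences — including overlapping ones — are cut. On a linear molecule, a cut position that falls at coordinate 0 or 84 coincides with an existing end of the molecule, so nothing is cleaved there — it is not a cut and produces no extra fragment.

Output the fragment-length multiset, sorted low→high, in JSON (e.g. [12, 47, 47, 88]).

[3,4,4,8,9,9,9,9,13,16]

Per-enzyme occurrences:
  CdoX AGGA/3: at [27, 43, 60, 69] ⇒ [30, 46, 63, 72]
  AzqIV TGCATG/6: at [2, 11, 53] ⇒ [8, 17, 59]
  SqiX GAATGGTT/8: at [18, 73] ⇒ [26, 81]

Pooled cuts: [8, 17, 26, 30, 46, 59, 63, 72, 81]

Fragments:
  [0,8): 8 bp
  [8,17): 9 bp
  [17,26): 9 bp
  [26,30): 4 bp
  [30,46): 16 bp
  [46,59): 13 bp
  [59,63): 4 bp
  [63,72): 9 bp
  [72,81): 9 bp
  [81,84): 3 bp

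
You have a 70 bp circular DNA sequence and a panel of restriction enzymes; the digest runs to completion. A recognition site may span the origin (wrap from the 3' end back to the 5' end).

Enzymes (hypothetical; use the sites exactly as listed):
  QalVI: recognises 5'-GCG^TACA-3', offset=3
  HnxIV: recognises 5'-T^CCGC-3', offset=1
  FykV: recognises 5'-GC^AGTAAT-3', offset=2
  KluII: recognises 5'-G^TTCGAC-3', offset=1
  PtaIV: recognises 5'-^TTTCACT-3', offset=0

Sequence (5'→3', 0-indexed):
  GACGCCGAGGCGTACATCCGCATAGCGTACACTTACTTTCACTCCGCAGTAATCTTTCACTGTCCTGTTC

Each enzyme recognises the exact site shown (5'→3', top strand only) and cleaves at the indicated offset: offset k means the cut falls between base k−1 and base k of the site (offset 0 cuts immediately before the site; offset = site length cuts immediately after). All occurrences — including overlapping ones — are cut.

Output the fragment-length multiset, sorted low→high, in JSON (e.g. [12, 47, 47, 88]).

Site scan:
  QalVI GCGTACA/3: at [9, 24] ⇒ [12, 27]
  HnxIV TCCGC/1: at [16, 42] ⇒ [17, 43]
  FykV GCAGTAAT/2: at [45] ⇒ [47]
  KluII GTTCGAC/1: at [66] ⇒ [67]
  PtaIV TTTCACT/0: at [36, 54] ⇒ [36, 54]

Pooled cuts: [12, 17, 27, 36, 43, 47, 54, 67]

Fragment lengths:
  12→17: 5 bp
  17→27: 10 bp
  27→36: 9 bp
  36→43: 7 bp
  43→47: 4 bp
  47→54: 7 bp
  54→67: 13 bp
  67→12 (wrap): 70-67+12 = 15 bp

[4,5,7,7,9,10,13,15]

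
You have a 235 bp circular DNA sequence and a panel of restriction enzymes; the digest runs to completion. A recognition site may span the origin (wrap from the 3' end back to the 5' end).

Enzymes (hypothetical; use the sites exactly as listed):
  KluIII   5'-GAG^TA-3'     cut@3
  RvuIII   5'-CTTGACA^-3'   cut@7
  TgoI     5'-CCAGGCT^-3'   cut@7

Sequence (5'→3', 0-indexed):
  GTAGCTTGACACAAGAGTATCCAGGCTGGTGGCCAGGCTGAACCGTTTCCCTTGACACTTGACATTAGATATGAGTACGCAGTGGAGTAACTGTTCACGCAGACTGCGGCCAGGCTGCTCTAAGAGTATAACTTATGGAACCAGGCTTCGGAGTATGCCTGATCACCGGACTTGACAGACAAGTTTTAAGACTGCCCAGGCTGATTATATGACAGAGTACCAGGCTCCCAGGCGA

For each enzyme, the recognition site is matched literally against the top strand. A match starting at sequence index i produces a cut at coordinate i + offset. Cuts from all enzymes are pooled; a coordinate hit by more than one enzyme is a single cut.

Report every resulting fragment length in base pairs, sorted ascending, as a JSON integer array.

[6,6,7,9,10,10,10,10,11,12,12,15,18,21,24,25,29]

Per-enzyme occurrences:
  KluIII (GAGTA, off=3): starts [14, 72, 84, 123, 150, 214, 233] → cuts [1, 17, 75, 87, 126, 153, 217]
  RvuIII (CTTGACA, off=7): starts [4, 50, 57, 170] → cuts [11, 57, 64, 177]
  TgoI (CCAGGCT, off=7): starts [20, 32, 109, 140, 195, 219] → cuts [27, 39, 116, 147, 202, 226]

Pooled cuts: [1, 11, 17, 27, 39, 57, 64, 75, 87, 116, 126, 147, 153, 177, 202, 217, 226]

Fragment lengths:
  1→11: 10 bp
  11→17: 6 bp
  17→27: 10 bp
  27→39: 12 bp
  39→57: 18 bp
  57→64: 7 bp
  64→75: 11 bp
  75→87: 12 bp
  87→116: 29 bp
  116→126: 10 bp
  126→147: 21 bp
  147→153: 6 bp
  153→177: 24 bp
  177→202: 25 bp
  202→217: 15 bp
  217→226: 9 bp
  226→1 (wrap): 235-226+1 = 10 bp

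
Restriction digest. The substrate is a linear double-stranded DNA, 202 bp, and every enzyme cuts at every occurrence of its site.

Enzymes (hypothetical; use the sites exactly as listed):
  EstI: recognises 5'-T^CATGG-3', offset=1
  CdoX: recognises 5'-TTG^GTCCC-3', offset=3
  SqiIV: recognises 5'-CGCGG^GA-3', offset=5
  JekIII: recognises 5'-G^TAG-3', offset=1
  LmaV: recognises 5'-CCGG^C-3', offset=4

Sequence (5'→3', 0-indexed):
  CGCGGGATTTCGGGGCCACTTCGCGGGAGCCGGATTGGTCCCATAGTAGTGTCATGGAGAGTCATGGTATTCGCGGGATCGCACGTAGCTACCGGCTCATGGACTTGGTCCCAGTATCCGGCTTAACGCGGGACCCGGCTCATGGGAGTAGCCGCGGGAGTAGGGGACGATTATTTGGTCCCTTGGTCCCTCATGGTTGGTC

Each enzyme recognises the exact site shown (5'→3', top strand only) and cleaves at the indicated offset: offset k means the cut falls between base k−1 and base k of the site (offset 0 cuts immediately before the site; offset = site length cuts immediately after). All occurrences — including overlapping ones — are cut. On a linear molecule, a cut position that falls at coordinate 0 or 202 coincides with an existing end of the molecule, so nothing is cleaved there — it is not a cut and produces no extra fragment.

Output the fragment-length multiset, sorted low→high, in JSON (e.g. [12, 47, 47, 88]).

[2,2,3,5,6,6,7,8,8,9,9,9,10,10,10,10,11,11,14,14,17,21]

Per-enzyme occurrences:
  EstI (TCATGG, off=1): starts [51, 61, 96, 139, 190] → cuts [52, 62, 97, 140, 191]
  CdoX (TTGGTCCC, off=3): starts [34, 104, 174, 182] → cuts [37, 107, 177, 185]
  SqiIV (CGCGGGA, off=5): starts [0, 21, 71, 126, 152] → cuts [5, 26, 76, 131, 157]
  JekIII (GTAG, off=1): starts [45, 84, 147, 159] → cuts [46, 85, 148, 160]
  LmaV (CCGGC, off=4): starts [91, 117, 134] → cuts [95, 121, 138]

Pooled cuts: [5, 26, 37, 46, 52, 62, 76, 85, 95, 97, 107, 121, 131, 138, 140, 148, 157, 160, 177, 185, 191]

Fragments:
  [0,5): 5 bp
  [5,26): 21 bp
  [26,37): 11 bp
  [37,46): 9 bp
  [46,52): 6 bp
  [52,62): 10 bp
  [62,76): 14 bp
  [76,85): 9 bp
  [85,95): 10 bp
  [95,97): 2 bp
  [97,107): 10 bp
  [107,121): 14 bp
  [121,131): 10 bp
  [131,138): 7 bp
  [138,140): 2 bp
  [140,148): 8 bp
  [148,157): 9 bp
  [157,160): 3 bp
  [160,177): 17 bp
  [177,185): 8 bp
  [185,191): 6 bp
  [191,202): 11 bp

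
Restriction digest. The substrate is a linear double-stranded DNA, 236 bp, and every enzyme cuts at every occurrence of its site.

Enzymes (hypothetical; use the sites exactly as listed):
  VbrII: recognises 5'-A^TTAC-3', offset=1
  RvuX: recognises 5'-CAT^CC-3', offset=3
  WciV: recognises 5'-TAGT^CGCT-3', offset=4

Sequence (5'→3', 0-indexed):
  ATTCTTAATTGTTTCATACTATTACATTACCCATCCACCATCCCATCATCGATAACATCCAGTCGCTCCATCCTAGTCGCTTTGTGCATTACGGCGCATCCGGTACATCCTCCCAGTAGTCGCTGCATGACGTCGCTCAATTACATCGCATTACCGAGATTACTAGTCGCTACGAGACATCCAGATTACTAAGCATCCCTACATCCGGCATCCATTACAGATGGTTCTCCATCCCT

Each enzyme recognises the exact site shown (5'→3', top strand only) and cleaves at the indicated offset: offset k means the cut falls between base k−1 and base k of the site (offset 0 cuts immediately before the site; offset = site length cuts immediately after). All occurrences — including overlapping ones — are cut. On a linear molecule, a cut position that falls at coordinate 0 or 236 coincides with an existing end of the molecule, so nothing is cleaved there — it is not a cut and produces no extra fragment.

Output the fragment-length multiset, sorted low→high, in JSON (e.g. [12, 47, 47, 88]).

Site scan:
  VbrII (ATTAC, off=1): starts [20, 25, 87, 139, 149, 158, 184, 213] → cuts [21, 26, 88, 140, 150, 159, 185, 214]
  RvuX (CATCC, off=3): starts [31, 38, 55, 68, 96, 105, 177, 193, 201, 208, 229] → cuts [34, 41, 58, 71, 99, 108, 180, 196, 204, 211, 232]
  WciV (TAGTCGCT, off=4): starts [73, 116, 163] → cuts [77, 120, 167]

Pooled cuts: [21, 26, 34, 41, 58, 71, 77, 88, 99, 108, 120, 140, 150, 159, 167, 180, 185, 196, 204, 211, 214, 232]

Fragments:
  [0,21): 21 bp
  [21,26): 5 bp
  [26,34): 8 bp
  [34,41): 7 bp
  [41,58): 17 bp
  [58,71): 13 bp
  [71,77): 6 bp
  [77,88): 11 bp
  [88,99): 11 bp
  [99,108): 9 bp
  [108,120): 12 bp
  [120,140): 20 bp
  [140,150): 10 bp
  [150,159): 9 bp
  [159,167): 8 bp
  [167,180): 13 bp
  [180,185): 5 bp
  [185,196): 11 bp
  [196,204): 8 bp
  [204,211): 7 bp
  [211,214): 3 bp
  [214,232): 18 bp
  [232,236): 4 bp

[3,4,5,5,6,7,7,8,8,8,9,9,10,11,11,11,12,13,13,17,18,20,21]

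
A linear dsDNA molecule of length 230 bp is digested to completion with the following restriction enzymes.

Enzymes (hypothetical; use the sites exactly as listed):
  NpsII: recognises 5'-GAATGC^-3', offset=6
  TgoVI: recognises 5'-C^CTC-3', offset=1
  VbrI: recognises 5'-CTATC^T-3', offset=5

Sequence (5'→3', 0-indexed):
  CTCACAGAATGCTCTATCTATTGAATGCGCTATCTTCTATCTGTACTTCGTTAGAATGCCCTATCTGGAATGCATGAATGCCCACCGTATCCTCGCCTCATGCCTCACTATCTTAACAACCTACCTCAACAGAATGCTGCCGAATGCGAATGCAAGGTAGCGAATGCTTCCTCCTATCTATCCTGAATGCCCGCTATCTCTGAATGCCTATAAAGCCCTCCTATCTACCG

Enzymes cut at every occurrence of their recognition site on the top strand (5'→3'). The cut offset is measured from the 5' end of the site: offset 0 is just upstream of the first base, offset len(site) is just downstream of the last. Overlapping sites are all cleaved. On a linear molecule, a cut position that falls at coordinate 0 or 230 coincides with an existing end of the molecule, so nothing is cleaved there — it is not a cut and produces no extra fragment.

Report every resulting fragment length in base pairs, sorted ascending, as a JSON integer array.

Scan for sites:
  NpsII (GAATGC, off=6): starts [6, 22, 53, 67, 75, 131, 141, 147, 161, 184, 201] → cuts [12, 28, 59, 73, 81, 137, 147, 153, 167, 190, 207]
  TgoVI (CCTC, off=1): starts [90, 95, 102, 123, 169, 216] → cuts [91, 96, 103, 124, 170, 217]
  VbrI (CTATCT, off=5): starts [13, 29, 36, 60, 107, 173, 193, 220] → cuts [18, 34, 41, 65, 112, 178, 198, 225]

All cut coordinates (distinct, sorted): [12, 18, 28, 34, 41, 59, 65, 73, 81, 91, 96, 103, 112, 124, 137, 147, 153, 167, 170, 178, 190, 198, 207, 217, 225]

Fragments:
  [0,12): 12 bp
  [12,18): 6 bp
  [18,28): 10 bp
  [28,34): 6 bp
  [34,41): 7 bp
  [41,59): 18 bp
  [59,65): 6 bp
  [65,73): 8 bp
  [73,81): 8 bp
  [81,91): 10 bp
  [91,96): 5 bp
  [96,103): 7 bp
  [103,112): 9 bp
  [112,124): 12 bp
  [124,137): 13 bp
  [137,147): 10 bp
  [147,153): 6 bp
  [153,167): 14 bp
  [167,170): 3 bp
  [170,178): 8 bp
  [178,190): 12 bp
  [190,198): 8 bp
  [198,207): 9 bp
  [207,217): 10 bp
  [217,225): 8 bp
  [225,230): 5 bp

[3,5,5,6,6,6,6,7,7,8,8,8,8,8,9,9,10,10,10,10,12,12,12,13,14,18]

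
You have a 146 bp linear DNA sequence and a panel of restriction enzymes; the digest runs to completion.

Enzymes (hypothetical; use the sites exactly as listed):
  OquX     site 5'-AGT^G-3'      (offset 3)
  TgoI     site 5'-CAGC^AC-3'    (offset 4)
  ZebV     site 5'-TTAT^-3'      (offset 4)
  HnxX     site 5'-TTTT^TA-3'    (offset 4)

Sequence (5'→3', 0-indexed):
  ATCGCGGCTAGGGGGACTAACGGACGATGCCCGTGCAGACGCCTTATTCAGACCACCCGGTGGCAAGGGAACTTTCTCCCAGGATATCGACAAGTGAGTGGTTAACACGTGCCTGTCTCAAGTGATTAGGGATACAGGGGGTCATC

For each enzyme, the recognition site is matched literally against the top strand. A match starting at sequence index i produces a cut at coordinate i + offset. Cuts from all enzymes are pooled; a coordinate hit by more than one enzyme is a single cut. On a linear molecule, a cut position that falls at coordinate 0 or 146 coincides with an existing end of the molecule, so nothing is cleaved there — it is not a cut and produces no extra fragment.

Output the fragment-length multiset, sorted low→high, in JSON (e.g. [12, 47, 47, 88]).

[4,23,24,47,48]

Scan for sites:
  OquX AGTG/3: at [92, 96, 120] ⇒ [95, 99, 123]
  TgoI (CAGCAC, off=4): no sites
  ZebV TTAT/4: at [43] ⇒ [47]
  HnxX (TTTTTA, off=4): no sites

All cut coordinates (distinct, sorted): [47, 95, 99, 123]

Fragments:
  [0,47): 47 bp
  [47,95): 48 bp
  [95,99): 4 bp
  [99,123): 24 bp
  [123,146): 23 bp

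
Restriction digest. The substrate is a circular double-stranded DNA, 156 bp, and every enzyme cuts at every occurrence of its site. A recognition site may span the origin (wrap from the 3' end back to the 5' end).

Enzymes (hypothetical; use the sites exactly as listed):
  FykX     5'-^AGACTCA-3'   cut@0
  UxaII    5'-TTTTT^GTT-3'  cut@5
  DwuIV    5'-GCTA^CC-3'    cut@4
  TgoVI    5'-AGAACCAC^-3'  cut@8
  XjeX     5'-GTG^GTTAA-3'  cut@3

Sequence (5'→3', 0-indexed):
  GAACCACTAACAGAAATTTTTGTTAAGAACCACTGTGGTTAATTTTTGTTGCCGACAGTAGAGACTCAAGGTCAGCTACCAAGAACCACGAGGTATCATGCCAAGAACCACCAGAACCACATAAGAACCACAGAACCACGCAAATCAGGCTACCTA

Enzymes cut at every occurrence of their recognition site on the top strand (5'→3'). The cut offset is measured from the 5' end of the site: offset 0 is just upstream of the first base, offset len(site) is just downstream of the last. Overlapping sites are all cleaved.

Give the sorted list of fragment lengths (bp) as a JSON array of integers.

Scan for sites:
  FykX (AGACTCA, off=0): starts [61] → cuts [61]
  UxaII (TTTTTGTT, off=5): starts [16, 42] → cuts [21, 47]
  DwuIV (GCTACC, off=4): starts [74, 148] → cuts [78, 152]
  TgoVI (AGAACCAC, off=8): starts [25, 81, 103, 112, 123, 131, 155] → cuts [7, 33, 89, 111, 120, 131, 139]
  XjeX (GTGGTTAA, off=3): starts [34] → cuts [37]

All cut coordinates (distinct, sorted): [7, 21, 33, 37, 47, 61, 78, 89, 111, 120, 131, 139, 152]

Fragment lengths:
  7→21: 14 bp
  21→33: 12 bp
  33→37: 4 bp
  37→47: 10 bp
  47→61: 14 bp
  61→78: 17 bp
  78→89: 11 bp
  89→111: 22 bp
  111→120: 9 bp
  120→131: 11 bp
  131→139: 8 bp
  139→152: 13 bp
  152→7 (wrap): 156-152+7 = 11 bp

[4,8,9,10,11,11,11,12,13,14,14,17,22]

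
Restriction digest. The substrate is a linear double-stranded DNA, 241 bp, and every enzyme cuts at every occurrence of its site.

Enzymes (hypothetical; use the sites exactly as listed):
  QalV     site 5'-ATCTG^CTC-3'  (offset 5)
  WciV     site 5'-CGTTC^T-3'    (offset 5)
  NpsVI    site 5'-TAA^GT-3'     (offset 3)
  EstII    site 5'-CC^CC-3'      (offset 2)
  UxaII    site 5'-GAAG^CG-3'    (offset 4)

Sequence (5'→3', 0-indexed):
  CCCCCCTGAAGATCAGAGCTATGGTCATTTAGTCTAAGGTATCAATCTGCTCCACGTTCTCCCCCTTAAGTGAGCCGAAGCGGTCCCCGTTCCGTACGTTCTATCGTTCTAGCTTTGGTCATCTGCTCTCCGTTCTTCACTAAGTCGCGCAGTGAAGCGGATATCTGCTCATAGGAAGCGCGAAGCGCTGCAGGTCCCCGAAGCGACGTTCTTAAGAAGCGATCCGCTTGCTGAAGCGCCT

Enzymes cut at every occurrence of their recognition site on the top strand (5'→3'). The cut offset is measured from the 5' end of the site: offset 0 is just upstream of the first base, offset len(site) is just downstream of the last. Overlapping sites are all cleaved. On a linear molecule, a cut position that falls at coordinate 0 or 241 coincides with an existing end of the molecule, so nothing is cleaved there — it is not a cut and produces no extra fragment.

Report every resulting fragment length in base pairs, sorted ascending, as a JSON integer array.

[1,1,1,2,3,5,6,6,6,7,8,8,8,8,10,10,10,11,11,12,14,15,16,17,45]

Per-enzyme occurrences:
  QalV (ATCTGCTC, off=5): starts [44, 120, 162] → cuts [49, 125, 167]
  WciV (CGTTCT, off=5): starts [54, 96, 104, 130, 206] → cuts [59, 101, 109, 135, 211]
  NpsVI (TAAGT, off=3): starts [66, 140] → cuts [69, 143]
  EstII (CCCC, off=2): starts [0, 1, 2, 60, 61, 84, 195] → cuts [2, 3, 4, 62, 63, 86, 197]
  UxaII (GAAGCG, off=4): starts [76, 153, 174, 181, 199, 215, 232] → cuts [80, 157, 178, 185, 203, 219, 236]

Pooled cuts: [2, 3, 4, 49, 59, 62, 63, 69, 80, 86, 101, 109, 125, 135, 143, 157, 167, 178, 185, 197, 203, 211, 219, 236]

Fragments:
  [0,2): 2 bp
  [2,3): 1 bp
  [3,4): 1 bp
  [4,49): 45 bp
  [49,59): 10 bp
  [59,62): 3 bp
  [62,63): 1 bp
  [63,69): 6 bp
  [69,80): 11 bp
  [80,86): 6 bp
  [86,101): 15 bp
  [101,109): 8 bp
  [109,125): 16 bp
  [125,135): 10 bp
  [135,143): 8 bp
  [143,157): 14 bp
  [157,167): 10 bp
  [167,178): 11 bp
  [178,185): 7 bp
  [185,197): 12 bp
  [197,203): 6 bp
  [203,211): 8 bp
  [211,219): 8 bp
  [219,236): 17 bp
  [236,241): 5 bp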